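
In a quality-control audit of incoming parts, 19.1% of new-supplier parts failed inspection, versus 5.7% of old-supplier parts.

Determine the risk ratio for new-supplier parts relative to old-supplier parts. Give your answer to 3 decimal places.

RR = 0.1910 / 0.0570 = 3.351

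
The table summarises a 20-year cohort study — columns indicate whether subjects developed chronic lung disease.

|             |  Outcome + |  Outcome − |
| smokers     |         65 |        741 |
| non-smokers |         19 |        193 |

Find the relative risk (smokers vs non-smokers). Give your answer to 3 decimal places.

risk, smokers = 65/806 = 0.0806
risk, non-smokers = 19/212 = 0.0896
RR = 0.0806 / 0.0896 = 0.900

0.900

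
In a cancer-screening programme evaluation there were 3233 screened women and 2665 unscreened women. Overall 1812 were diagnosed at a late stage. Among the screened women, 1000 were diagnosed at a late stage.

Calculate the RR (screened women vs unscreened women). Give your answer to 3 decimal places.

screened women without the outcome: 3233 − 1000 = 2233
unscreened women with the outcome: 1812 − 1000 = 812
unscreened women without the outcome: 2665 − 812 = 1853
risk, screened women = 1000/3233 = 0.3093
risk, unscreened women = 812/2665 = 0.3047
RR = 0.3093 / 0.3047 = 1.015

RR ≈ 1.015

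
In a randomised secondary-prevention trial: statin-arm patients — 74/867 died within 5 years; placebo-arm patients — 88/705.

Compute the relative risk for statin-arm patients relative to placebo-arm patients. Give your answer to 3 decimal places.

RR = 0.684

risk, statin-arm patients = 74/867 = 0.0854
risk, placebo-arm patients = 88/705 = 0.1248
RR = 0.0854 / 0.1248 = 0.684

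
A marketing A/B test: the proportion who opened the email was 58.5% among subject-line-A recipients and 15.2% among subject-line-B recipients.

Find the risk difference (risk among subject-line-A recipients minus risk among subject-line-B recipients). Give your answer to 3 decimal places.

risk difference = 0.5850 − 0.1520 = 0.433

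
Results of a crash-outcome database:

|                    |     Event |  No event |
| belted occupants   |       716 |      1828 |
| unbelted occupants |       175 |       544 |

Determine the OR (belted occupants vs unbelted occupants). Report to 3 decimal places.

1.218

odds, belted occupants = 716/1828 = 0.3917
odds, unbelted occupants = 175/544 = 0.3217
OR = 0.3917 / 0.3217 = 1.218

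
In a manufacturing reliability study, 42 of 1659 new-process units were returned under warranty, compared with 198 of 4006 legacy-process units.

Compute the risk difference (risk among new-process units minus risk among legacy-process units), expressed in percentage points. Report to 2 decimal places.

RD: -2.41

risk, new-process units = 42/1659 = 0.02532
risk, legacy-process units = 198/4006 = 0.04943
risk difference = 0.02532 − 0.04943 = -0.02411 → -2.41 percentage points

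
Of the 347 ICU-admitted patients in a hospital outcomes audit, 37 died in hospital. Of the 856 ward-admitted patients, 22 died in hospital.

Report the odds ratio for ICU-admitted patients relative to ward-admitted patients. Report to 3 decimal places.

OR = (37 × 834) / (310 × 22) = 30858/6820 ≈ 4.525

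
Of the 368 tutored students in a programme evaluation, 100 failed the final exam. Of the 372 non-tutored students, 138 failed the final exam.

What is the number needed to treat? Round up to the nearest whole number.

11

risk, tutored students = 100/368 = 0.271739
risk, non-tutored students = 138/372 = 0.370968
absolute risk difference = 0.099229
1 / 0.099229 = 10.078 → round up → 11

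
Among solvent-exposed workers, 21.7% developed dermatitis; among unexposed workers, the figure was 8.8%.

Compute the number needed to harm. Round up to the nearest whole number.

NNH ≈ 8

absolute risk difference = 0.129000
1 / 0.129000 = 7.752 → round up → 8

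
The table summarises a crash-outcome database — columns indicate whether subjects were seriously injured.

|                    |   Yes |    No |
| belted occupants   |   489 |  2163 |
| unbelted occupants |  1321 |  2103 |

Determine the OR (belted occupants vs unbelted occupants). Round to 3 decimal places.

odds, belted occupants = 489/2163 = 0.2261
odds, unbelted occupants = 1321/2103 = 0.6282
OR = 0.2261 / 0.6282 = 0.360

OR: 0.360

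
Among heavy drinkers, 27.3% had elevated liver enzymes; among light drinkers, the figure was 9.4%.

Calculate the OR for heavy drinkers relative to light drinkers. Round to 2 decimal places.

OR ≈ 3.62

odds, heavy drinkers = 0.2730/0.7270 = 0.3755
odds, light drinkers = 0.0940/0.9060 = 0.1038
OR = 0.3755 / 0.1038 = 3.62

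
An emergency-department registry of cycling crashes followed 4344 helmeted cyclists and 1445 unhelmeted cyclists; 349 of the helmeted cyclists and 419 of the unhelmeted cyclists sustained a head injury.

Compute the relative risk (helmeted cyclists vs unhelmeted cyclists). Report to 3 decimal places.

0.277

risk, helmeted cyclists = 349/4344 = 0.0803
risk, unhelmeted cyclists = 419/1445 = 0.2900
RR = 0.0803 / 0.2900 = 0.277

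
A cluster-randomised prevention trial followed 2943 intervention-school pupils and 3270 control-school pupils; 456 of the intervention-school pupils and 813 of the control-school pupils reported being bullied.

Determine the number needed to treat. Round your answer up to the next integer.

risk, intervention-school pupils = 456/2943 = 0.154944
risk, control-school pupils = 813/3270 = 0.248624
absolute risk difference = 0.093680
1 / 0.093680 = 10.675 → round up → 11

NNT: 11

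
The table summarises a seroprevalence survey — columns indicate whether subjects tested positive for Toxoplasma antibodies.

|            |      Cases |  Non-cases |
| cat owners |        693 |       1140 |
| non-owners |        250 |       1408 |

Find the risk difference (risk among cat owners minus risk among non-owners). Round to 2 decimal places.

risk, cat owners = 693/1833 = 0.3781
risk, non-owners = 250/1658 = 0.1508
risk difference = 0.3781 − 0.1508 = 0.23

RD ≈ 0.23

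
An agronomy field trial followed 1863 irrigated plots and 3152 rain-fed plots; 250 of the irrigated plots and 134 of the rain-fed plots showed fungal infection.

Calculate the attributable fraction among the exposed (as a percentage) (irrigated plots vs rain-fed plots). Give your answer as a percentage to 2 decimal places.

risk, irrigated plots = 250/1863 = 0.13419
risk, rain-fed plots = 134/3152 = 0.04251
AR% = (0.13419 − 0.04251) / 0.13419 = 0.6832 → 68.32%

68.32%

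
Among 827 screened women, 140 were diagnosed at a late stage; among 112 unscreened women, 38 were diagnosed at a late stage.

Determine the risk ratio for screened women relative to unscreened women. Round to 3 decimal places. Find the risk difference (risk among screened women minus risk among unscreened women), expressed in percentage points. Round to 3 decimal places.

RR = 0.499; RD = -17.000

risk, screened women = 140/827 = 0.1693
risk, unscreened women = 38/112 = 0.3393
RR = 0.1693 / 0.3393 = 0.499
risk difference = 0.1693 − 0.3393 = -0.1700 → -17.000 percentage points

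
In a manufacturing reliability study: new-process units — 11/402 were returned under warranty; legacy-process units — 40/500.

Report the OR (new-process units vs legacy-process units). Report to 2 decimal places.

OR = (11 × 460) / (391 × 40) = 5060/15640 ≈ 0.32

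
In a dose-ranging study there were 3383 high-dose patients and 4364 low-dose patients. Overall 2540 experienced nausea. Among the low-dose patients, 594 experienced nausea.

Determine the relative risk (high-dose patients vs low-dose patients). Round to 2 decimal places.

high-dose patients with the outcome: 2540 − 594 = 1946
high-dose patients without the outcome: 3383 − 1946 = 1437
low-dose patients without the outcome: 4364 − 594 = 3770
risk, high-dose patients = 1946/3383 = 0.5752
risk, low-dose patients = 594/4364 = 0.1361
RR = 0.5752 / 0.1361 = 4.23

4.23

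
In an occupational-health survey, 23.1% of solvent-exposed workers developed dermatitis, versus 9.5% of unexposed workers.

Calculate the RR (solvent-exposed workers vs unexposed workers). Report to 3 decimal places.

RR = 0.2310 / 0.0950 = 2.432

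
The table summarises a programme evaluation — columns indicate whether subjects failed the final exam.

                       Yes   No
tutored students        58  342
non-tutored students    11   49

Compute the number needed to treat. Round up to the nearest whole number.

risk, tutored students = 58/400 = 0.145000
risk, non-tutored students = 11/60 = 0.183333
absolute risk difference = 0.038333
1 / 0.038333 = 26.087 → round up → 27

27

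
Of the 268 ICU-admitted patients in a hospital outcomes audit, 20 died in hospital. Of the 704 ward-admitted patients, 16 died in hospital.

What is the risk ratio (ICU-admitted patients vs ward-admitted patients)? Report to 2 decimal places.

3.28

risk, ICU-admitted patients = 20/268 = 0.07463
risk, ward-admitted patients = 16/704 = 0.02273
RR = 0.07463 / 0.02273 = 3.28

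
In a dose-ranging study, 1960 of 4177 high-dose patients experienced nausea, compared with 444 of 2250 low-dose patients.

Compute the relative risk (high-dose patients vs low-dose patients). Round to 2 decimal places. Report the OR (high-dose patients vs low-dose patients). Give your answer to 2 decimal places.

risk, high-dose patients = 1960/4177 = 0.4692
risk, low-dose patients = 444/2250 = 0.1973
RR = 0.4692 / 0.1973 = 2.38
odds, high-dose patients = 1960/2217 = 0.8841
odds, low-dose patients = 444/1806 = 0.2458
OR = 0.8841 / 0.2458 = 3.60

RR = 2.38; OR = 3.60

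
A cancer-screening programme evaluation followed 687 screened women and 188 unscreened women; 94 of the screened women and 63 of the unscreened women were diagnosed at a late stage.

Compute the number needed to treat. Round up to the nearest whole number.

risk, screened women = 94/687 = 0.136827
risk, unscreened women = 63/188 = 0.335106
absolute risk difference = 0.198280
1 / 0.198280 = 5.043 → round up → 6

NNT ≈ 6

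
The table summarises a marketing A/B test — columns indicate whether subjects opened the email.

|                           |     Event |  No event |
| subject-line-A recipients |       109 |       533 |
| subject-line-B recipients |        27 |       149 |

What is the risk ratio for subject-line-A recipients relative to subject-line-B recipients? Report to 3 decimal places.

1.107

risk, subject-line-A recipients = 109/642 = 0.1698
risk, subject-line-B recipients = 27/176 = 0.1534
RR = 0.1698 / 0.1534 = 1.107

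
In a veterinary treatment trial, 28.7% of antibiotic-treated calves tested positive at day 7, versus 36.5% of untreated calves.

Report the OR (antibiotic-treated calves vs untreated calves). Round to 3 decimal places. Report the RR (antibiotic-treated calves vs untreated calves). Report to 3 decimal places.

OR = 0.700; RR = 0.786

odds, antibiotic-treated calves = 0.2870/0.7130 = 0.4025
odds, untreated calves = 0.3650/0.6350 = 0.5748
OR = 0.4025 / 0.5748 = 0.700
RR = 0.2870 / 0.3650 = 0.786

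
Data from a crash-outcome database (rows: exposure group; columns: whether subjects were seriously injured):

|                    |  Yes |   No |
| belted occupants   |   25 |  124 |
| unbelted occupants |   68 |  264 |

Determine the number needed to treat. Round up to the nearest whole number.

28

risk, belted occupants = 25/149 = 0.167785
risk, unbelted occupants = 68/332 = 0.204819
absolute risk difference = 0.037034
1 / 0.037034 = 27.002 → round up → 28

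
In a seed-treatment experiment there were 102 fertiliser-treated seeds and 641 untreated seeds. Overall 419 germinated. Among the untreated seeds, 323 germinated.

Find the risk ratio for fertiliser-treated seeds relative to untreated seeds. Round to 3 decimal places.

RR: 1.868

fertiliser-treated seeds with the outcome: 419 − 323 = 96
fertiliser-treated seeds without the outcome: 102 − 96 = 6
untreated seeds without the outcome: 641 − 323 = 318
risk, fertiliser-treated seeds = 96/102 = 0.9412
risk, untreated seeds = 323/641 = 0.5039
RR = 0.9412 / 0.5039 = 1.868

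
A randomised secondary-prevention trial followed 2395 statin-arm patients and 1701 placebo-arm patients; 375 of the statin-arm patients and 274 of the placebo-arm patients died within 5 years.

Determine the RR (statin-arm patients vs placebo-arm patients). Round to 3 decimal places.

0.972

risk, statin-arm patients = 375/2395 = 0.1566
risk, placebo-arm patients = 274/1701 = 0.1611
RR = 0.1566 / 0.1611 = 0.972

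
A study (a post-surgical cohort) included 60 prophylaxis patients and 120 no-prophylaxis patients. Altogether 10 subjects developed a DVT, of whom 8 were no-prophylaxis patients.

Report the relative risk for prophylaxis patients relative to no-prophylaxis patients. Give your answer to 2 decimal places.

prophylaxis patients with the outcome: 10 − 8 = 2
prophylaxis patients without the outcome: 60 − 2 = 58
no-prophylaxis patients without the outcome: 120 − 8 = 112
risk, prophylaxis patients = 2/60 = 0.03333
risk, no-prophylaxis patients = 8/120 = 0.06667
RR = 0.03333 / 0.06667 = 0.50

RR: 0.50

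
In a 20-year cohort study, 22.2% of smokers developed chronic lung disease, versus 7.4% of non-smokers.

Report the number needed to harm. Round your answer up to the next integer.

NNH ≈ 7

absolute risk difference = 0.148000
1 / 0.148000 = 6.757 → round up → 7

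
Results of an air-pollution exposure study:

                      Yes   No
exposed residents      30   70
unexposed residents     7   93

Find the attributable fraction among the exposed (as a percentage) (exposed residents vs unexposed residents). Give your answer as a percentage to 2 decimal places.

risk, exposed residents = 30/100 = 0.3000
risk, unexposed residents = 7/100 = 0.0700
AR% = (0.3000 − 0.0700) / 0.3000 = 0.7667 → 76.67%

76.67%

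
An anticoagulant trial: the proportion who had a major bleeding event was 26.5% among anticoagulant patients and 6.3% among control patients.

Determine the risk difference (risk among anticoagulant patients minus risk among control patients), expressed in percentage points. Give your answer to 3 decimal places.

risk difference = 0.2650 − 0.0630 = 0.2020 → 20.200 percentage points

RD: 20.200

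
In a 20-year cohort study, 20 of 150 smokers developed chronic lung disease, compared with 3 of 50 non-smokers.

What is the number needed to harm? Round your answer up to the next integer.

14

risk, smokers = 20/150 = 0.133333
risk, non-smokers = 3/50 = 0.060000
absolute risk difference = 0.073333
1 / 0.073333 = 13.636 → round up → 14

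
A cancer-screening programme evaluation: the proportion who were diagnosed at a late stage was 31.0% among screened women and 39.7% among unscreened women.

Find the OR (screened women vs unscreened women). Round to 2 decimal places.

odds, screened women = 0.3100/0.6900 = 0.4493
odds, unscreened women = 0.3970/0.6030 = 0.6584
OR = 0.4493 / 0.6584 = 0.68

0.68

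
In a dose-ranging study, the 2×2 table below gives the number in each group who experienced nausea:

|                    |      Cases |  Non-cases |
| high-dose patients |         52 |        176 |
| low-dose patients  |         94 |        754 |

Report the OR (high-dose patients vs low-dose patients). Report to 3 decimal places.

2.370

odds, high-dose patients = 52/176 = 0.2955
odds, low-dose patients = 94/754 = 0.1247
OR = 0.2955 / 0.1247 = 2.370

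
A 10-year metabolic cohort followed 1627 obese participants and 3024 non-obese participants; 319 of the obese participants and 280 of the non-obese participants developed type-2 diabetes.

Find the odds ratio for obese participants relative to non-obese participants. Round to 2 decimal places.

OR = (319 × 2744) / (1308 × 280) = 875336/366240 ≈ 2.39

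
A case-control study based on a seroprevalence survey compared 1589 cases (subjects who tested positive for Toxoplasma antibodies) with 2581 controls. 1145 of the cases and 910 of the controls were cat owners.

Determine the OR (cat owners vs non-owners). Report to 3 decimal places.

OR = 4.735

odds, cat owners = 1145/910 = 1.2582
odds, non-owners = 444/1671 = 0.2657
OR = 1.2582 / 0.2657 = 4.735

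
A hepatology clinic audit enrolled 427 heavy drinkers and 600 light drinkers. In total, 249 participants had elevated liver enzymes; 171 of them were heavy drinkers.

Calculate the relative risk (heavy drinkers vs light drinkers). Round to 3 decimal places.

3.081

heavy drinkers without the outcome: 427 − 171 = 256
light drinkers with the outcome: 249 − 171 = 78
light drinkers without the outcome: 600 − 78 = 522
risk, heavy drinkers = 171/427 = 0.4005
risk, light drinkers = 78/600 = 0.1300
RR = 0.4005 / 0.1300 = 3.081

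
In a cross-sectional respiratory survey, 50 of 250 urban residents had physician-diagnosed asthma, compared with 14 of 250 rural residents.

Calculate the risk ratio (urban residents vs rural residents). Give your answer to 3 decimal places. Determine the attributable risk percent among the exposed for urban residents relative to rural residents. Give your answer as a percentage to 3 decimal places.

risk, urban residents = 50/250 = 0.2000
risk, rural residents = 14/250 = 0.0560
RR = 0.2000 / 0.0560 = 3.571
AR% = (0.2000 − 0.0560) / 0.2000 = 0.7200 → 72.000%

RR = 3.571; AR% = 72.000%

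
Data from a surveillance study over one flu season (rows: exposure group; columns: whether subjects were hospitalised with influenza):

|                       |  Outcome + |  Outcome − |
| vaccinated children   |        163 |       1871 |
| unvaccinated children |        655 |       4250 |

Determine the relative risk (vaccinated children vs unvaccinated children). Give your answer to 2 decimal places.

RR ≈ 0.60

risk, vaccinated children = 163/2034 = 0.0801
risk, unvaccinated children = 655/4905 = 0.1335
RR = 0.0801 / 0.1335 = 0.60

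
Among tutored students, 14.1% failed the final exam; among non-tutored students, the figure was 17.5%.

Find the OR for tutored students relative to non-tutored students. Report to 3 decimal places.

0.774

odds, tutored students = 0.1410/0.8590 = 0.1641
odds, non-tutored students = 0.1750/0.8250 = 0.2121
OR = 0.1641 / 0.2121 = 0.774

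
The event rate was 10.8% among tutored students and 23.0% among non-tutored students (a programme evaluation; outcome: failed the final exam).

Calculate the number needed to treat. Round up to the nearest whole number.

absolute risk difference = 0.122000
1 / 0.122000 = 8.197 → round up → 9

NNT: 9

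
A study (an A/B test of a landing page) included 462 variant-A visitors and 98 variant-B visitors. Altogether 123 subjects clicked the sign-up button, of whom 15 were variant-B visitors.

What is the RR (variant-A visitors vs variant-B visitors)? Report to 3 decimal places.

RR = 1.527

variant-A visitors with the outcome: 123 − 15 = 108
variant-A visitors without the outcome: 462 − 108 = 354
variant-B visitors without the outcome: 98 − 15 = 83
risk, variant-A visitors = 108/462 = 0.2338
risk, variant-B visitors = 15/98 = 0.1531
RR = 0.2338 / 0.1531 = 1.527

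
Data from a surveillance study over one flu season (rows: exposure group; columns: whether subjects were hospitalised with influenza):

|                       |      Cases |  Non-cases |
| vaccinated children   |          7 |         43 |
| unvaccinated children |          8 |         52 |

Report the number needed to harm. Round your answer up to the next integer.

risk, vaccinated children = 7/50 = 0.140000
risk, unvaccinated children = 8/60 = 0.133333
absolute risk difference = 0.006667
1 / 0.006667 = 149.993 → round up → 150

150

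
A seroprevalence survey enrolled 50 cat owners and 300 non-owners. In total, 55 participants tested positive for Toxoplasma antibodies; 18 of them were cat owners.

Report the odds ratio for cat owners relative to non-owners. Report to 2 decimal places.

cat owners without the outcome: 50 − 18 = 32
non-owners with the outcome: 55 − 18 = 37
non-owners without the outcome: 300 − 37 = 263
odds, cat owners = 18/32 = 0.5625
odds, non-owners = 37/263 = 0.1407
OR = 0.5625 / 0.1407 = 4.00

4.00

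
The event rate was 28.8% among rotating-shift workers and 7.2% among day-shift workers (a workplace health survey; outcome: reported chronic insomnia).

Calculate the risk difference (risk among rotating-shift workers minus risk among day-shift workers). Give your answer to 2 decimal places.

risk difference = 0.2880 − 0.0720 = 0.22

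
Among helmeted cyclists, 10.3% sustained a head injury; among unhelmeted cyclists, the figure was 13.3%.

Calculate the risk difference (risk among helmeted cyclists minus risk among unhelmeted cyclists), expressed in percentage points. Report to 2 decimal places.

risk difference = 0.1030 − 0.1330 = -0.0300 → -3.00 percentage points

-3.00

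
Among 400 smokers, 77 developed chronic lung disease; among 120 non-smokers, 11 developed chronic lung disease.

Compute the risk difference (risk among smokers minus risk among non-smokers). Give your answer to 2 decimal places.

risk, smokers = 77/400 = 0.1925
risk, non-smokers = 11/120 = 0.0917
risk difference = 0.1925 − 0.0917 = 0.10

RD: 0.10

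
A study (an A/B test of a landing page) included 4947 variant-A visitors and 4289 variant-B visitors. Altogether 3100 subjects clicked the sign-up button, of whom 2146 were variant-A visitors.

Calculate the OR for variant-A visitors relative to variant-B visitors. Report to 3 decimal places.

variant-A visitors without the outcome: 4947 − 2146 = 2801
variant-B visitors with the outcome: 3100 − 2146 = 954
variant-B visitors without the outcome: 4289 − 954 = 3335
OR = (2146 × 3335) / (2801 × 954) = 7156910/2672154 ≈ 2.678

2.678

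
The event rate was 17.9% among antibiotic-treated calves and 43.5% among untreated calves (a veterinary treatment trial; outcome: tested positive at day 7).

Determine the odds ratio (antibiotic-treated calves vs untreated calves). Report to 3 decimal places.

odds, antibiotic-treated calves = 0.1790/0.8210 = 0.2180
odds, untreated calves = 0.4350/0.5650 = 0.7699
OR = 0.2180 / 0.7699 = 0.283

0.283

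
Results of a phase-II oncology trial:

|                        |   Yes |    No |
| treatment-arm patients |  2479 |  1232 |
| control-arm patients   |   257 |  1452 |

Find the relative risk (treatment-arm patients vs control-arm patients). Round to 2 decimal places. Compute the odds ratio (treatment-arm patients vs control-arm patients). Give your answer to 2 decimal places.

RR = 4.44; OR = 11.37

risk, treatment-arm patients = 2479/3711 = 0.6680
risk, control-arm patients = 257/1709 = 0.1504
RR = 0.6680 / 0.1504 = 4.44
OR = (2479 × 1452) / (1232 × 257) = 3599508/316624 ≈ 11.37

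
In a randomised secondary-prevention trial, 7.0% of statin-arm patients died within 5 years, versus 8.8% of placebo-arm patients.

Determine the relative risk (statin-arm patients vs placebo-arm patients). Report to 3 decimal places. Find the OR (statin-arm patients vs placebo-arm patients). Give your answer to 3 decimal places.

RR = 0.0700 / 0.0880 = 0.795
odds, statin-arm patients = 0.0700/0.9300 = 0.0753
odds, placebo-arm patients = 0.0880/0.9120 = 0.0965
OR = 0.0753 / 0.0965 = 0.780

RR = 0.795; OR = 0.780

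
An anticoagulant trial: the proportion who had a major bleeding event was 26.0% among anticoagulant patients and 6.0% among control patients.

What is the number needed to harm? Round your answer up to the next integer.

absolute risk difference = 0.200000
1 / 0.200000 = 5.000 → round up → 5

5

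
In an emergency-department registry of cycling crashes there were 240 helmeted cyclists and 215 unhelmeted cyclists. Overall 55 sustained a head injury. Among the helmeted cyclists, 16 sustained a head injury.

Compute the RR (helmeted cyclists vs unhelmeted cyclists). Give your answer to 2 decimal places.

0.37

helmeted cyclists without the outcome: 240 − 16 = 224
unhelmeted cyclists with the outcome: 55 − 16 = 39
unhelmeted cyclists without the outcome: 215 − 39 = 176
risk, helmeted cyclists = 16/240 = 0.0667
risk, unhelmeted cyclists = 39/215 = 0.1814
RR = 0.0667 / 0.1814 = 0.37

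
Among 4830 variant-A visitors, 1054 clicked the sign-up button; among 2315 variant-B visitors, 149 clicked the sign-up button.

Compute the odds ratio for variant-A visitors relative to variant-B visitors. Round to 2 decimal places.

OR = (1054 × 2166) / (3776 × 149) = 2282964/562624 ≈ 4.06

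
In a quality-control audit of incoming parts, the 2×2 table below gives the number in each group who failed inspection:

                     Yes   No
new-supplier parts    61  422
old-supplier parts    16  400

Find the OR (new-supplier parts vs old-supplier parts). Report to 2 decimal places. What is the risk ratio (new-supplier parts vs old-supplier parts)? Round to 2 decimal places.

OR = (61 × 400) / (422 × 16) = 24400/6752 ≈ 3.61
risk, new-supplier parts = 61/483 = 0.12629
risk, old-supplier parts = 16/416 = 0.03846
RR = 0.12629 / 0.03846 = 3.28

OR = 3.61; RR = 3.28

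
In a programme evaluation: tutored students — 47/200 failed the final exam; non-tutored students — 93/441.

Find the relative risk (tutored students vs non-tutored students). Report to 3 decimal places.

RR = 1.114

risk, tutored students = 47/200 = 0.2350
risk, non-tutored students = 93/441 = 0.2109
RR = 0.2350 / 0.2109 = 1.114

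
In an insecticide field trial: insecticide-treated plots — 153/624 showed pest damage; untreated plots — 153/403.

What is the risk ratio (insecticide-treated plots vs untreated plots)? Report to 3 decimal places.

0.646

risk, insecticide-treated plots = 153/624 = 0.2452
risk, untreated plots = 153/403 = 0.3797
RR = 0.2452 / 0.3797 = 0.646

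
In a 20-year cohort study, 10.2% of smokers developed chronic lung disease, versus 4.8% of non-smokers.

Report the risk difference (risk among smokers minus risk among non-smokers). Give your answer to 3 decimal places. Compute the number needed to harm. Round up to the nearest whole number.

risk difference = 0.10200 − 0.04800 = 0.054
absolute risk difference = 0.054000
1 / 0.054000 = 18.519 → round up → 19

RD = 0.054; NNH = 19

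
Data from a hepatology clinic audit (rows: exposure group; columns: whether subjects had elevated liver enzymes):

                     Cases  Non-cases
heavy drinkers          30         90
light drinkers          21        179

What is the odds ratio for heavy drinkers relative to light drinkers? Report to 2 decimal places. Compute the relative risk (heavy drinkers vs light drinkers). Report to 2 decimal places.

odds, heavy drinkers = 30/90 = 0.3333
odds, light drinkers = 21/179 = 0.1173
OR = 0.3333 / 0.1173 = 2.84
risk, heavy drinkers = 30/120 = 0.2500
risk, light drinkers = 21/200 = 0.1050
RR = 0.2500 / 0.1050 = 2.38

OR = 2.84; RR = 2.38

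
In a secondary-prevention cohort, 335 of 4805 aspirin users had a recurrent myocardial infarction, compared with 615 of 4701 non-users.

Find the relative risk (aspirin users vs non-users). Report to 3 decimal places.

RR: 0.533

risk, aspirin users = 335/4805 = 0.0697
risk, non-users = 615/4701 = 0.1308
RR = 0.0697 / 0.1308 = 0.533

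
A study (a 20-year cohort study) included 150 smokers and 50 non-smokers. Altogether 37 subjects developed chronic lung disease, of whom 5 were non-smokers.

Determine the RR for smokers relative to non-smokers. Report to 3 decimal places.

2.133

smokers with the outcome: 37 − 5 = 32
smokers without the outcome: 150 − 32 = 118
non-smokers without the outcome: 50 − 5 = 45
risk, smokers = 32/150 = 0.2133
risk, non-smokers = 5/50 = 0.1000
RR = 0.2133 / 0.1000 = 2.133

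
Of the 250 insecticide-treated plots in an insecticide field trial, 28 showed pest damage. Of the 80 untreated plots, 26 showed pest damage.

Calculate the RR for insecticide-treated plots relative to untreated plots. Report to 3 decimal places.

risk, insecticide-treated plots = 28/250 = 0.1120
risk, untreated plots = 26/80 = 0.3250
RR = 0.1120 / 0.3250 = 0.345

RR: 0.345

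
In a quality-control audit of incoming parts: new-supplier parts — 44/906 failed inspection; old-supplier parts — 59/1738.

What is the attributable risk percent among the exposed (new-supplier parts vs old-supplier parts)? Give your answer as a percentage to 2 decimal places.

risk, new-supplier parts = 44/906 = 0.04857
risk, old-supplier parts = 59/1738 = 0.03395
AR% = (0.04857 − 0.03395) / 0.04857 = 0.3010 → 30.10%

30.10%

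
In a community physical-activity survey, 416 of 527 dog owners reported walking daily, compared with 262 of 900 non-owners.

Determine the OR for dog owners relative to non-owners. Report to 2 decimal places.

OR = (416 × 638) / (111 × 262) = 265408/29082 ≈ 9.13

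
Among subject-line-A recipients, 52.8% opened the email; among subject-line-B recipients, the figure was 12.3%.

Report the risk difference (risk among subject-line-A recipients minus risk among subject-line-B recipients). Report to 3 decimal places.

risk difference = 0.5280 − 0.1230 = 0.405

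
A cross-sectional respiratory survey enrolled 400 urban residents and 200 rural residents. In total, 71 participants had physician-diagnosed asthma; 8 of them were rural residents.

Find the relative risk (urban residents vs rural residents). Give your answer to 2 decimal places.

urban residents with the outcome: 71 − 8 = 63
urban residents without the outcome: 400 − 63 = 337
rural residents without the outcome: 200 − 8 = 192
risk, urban residents = 63/400 = 0.15750
risk, rural residents = 8/200 = 0.04000
RR = 0.15750 / 0.04000 = 3.94

RR ≈ 3.94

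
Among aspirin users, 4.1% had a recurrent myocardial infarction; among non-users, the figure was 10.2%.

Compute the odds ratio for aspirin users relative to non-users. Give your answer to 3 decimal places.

odds, aspirin users = 0.04100/0.95900 = 0.04275
odds, non-users = 0.10200/0.89800 = 0.11359
OR = 0.04275 / 0.11359 = 0.376

OR ≈ 0.376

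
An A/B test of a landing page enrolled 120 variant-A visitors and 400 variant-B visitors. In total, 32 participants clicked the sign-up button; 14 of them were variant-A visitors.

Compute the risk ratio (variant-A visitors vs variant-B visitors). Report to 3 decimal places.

2.593

variant-A visitors without the outcome: 120 − 14 = 106
variant-B visitors with the outcome: 32 − 14 = 18
variant-B visitors without the outcome: 400 − 18 = 382
risk, variant-A visitors = 14/120 = 0.11667
risk, variant-B visitors = 18/400 = 0.04500
RR = 0.11667 / 0.04500 = 2.593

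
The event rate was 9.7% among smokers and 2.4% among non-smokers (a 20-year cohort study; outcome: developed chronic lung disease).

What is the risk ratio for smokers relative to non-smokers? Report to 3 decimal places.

RR = 0.09700 / 0.02400 = 4.042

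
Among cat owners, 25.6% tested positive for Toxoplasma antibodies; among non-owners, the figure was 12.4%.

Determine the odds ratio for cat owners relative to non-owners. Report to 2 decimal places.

odds, cat owners = 0.2560/0.7440 = 0.3441
odds, non-owners = 0.1240/0.8760 = 0.1416
OR = 0.3441 / 0.1416 = 2.43

OR ≈ 2.43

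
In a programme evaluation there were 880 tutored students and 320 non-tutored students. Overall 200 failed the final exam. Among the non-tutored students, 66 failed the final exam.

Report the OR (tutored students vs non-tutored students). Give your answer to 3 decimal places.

tutored students with the outcome: 200 − 66 = 134
tutored students without the outcome: 880 − 134 = 746
non-tutored students without the outcome: 320 − 66 = 254
OR = (134 × 254) / (746 × 66) = 34036/49236 ≈ 0.691

0.691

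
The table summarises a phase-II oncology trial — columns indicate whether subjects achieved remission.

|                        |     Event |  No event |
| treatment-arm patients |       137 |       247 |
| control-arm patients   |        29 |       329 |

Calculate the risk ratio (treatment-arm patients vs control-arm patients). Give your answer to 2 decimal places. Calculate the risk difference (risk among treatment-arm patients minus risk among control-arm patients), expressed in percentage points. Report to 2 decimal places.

RR = 4.40; RD = 27.58

risk, treatment-arm patients = 137/384 = 0.3568
risk, control-arm patients = 29/358 = 0.0810
RR = 0.3568 / 0.0810 = 4.40
risk difference = 0.3568 − 0.0810 = 0.2758 → 27.58 percentage points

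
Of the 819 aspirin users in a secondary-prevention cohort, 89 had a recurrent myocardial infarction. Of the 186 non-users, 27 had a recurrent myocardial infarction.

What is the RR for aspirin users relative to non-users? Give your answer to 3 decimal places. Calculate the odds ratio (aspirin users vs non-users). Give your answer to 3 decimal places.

risk, aspirin users = 89/819 = 0.1087
risk, non-users = 27/186 = 0.1452
RR = 0.1087 / 0.1452 = 0.749
OR = (89 × 159) / (730 × 27) = 14151/19710 ≈ 0.718

RR = 0.749; OR = 0.718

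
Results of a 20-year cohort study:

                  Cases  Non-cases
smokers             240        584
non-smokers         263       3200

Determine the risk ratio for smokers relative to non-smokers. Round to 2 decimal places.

3.84

risk, smokers = 240/824 = 0.2913
risk, non-smokers = 263/3463 = 0.0759
RR = 0.2913 / 0.0759 = 3.84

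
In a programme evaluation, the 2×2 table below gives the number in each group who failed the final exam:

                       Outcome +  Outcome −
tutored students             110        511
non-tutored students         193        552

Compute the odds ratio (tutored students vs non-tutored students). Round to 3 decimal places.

odds, tutored students = 110/511 = 0.2153
odds, non-tutored students = 193/552 = 0.3496
OR = 0.2153 / 0.3496 = 0.616

0.616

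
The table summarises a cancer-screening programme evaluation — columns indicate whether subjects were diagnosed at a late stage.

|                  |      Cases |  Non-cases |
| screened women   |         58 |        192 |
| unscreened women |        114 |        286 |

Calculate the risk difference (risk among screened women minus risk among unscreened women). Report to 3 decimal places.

risk, screened women = 58/250 = 0.2320
risk, unscreened women = 114/400 = 0.2850
risk difference = 0.2320 − 0.2850 = -0.053

RD ≈ -0.053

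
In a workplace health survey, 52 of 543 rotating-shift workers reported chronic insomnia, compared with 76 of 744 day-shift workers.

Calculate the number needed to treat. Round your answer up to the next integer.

157

risk, rotating-shift workers = 52/543 = 0.095764
risk, day-shift workers = 76/744 = 0.102151
absolute risk difference = 0.006386
1 / 0.006386 = 156.593 → round up → 157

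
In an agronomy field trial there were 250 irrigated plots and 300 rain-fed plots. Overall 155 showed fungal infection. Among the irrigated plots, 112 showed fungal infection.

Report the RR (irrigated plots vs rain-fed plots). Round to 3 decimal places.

irrigated plots without the outcome: 250 − 112 = 138
rain-fed plots with the outcome: 155 − 112 = 43
rain-fed plots without the outcome: 300 − 43 = 257
risk, irrigated plots = 112/250 = 0.4480
risk, rain-fed plots = 43/300 = 0.1433
RR = 0.4480 / 0.1433 = 3.126

RR ≈ 3.126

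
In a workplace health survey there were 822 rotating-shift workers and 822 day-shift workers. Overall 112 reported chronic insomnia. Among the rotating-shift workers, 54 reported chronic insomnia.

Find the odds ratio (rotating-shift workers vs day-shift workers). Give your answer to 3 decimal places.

OR ≈ 0.926

rotating-shift workers without the outcome: 822 − 54 = 768
day-shift workers with the outcome: 112 − 54 = 58
day-shift workers without the outcome: 822 − 58 = 764
OR = (54 × 764) / (768 × 58) = 41256/44544 ≈ 0.926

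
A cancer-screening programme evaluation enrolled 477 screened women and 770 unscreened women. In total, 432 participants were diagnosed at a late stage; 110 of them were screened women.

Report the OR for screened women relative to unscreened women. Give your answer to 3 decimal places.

OR: 0.417

screened women without the outcome: 477 − 110 = 367
unscreened women with the outcome: 432 − 110 = 322
unscreened women without the outcome: 770 − 322 = 448
OR = (110 × 448) / (367 × 322) = 49280/118174 ≈ 0.417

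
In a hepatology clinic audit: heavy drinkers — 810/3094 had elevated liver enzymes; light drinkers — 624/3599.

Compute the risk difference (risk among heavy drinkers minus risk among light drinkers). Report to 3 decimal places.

risk, heavy drinkers = 810/3094 = 0.2618
risk, light drinkers = 624/3599 = 0.1734
risk difference = 0.2618 − 0.1734 = 0.088

RD = 0.088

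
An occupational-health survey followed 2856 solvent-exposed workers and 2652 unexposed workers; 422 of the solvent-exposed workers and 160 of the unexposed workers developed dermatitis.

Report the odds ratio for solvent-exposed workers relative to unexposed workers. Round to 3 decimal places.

OR = (422 × 2492) / (2434 × 160) = 1051624/389440 ≈ 2.700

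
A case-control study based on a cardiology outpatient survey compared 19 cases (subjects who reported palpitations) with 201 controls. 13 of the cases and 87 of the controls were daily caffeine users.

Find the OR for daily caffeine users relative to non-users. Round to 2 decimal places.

OR = (13 × 114) / (87 × 6) = 1482/522 ≈ 2.84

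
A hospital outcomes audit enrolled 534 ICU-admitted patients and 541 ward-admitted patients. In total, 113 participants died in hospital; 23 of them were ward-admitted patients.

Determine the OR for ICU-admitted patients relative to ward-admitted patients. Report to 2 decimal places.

ICU-admitted patients with the outcome: 113 − 23 = 90
ICU-admitted patients without the outcome: 534 − 90 = 444
ward-admitted patients without the outcome: 541 − 23 = 518
OR = (90 × 518) / (444 × 23) = 46620/10212 ≈ 4.57

OR: 4.57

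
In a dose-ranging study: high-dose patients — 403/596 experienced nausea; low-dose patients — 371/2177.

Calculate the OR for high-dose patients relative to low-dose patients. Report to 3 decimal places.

OR = (403 × 1806) / (193 × 371) = 727818/71603 ≈ 10.165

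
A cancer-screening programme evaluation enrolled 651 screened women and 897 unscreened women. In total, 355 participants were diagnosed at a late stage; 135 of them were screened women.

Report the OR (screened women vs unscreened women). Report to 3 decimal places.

OR: 0.805

screened women without the outcome: 651 − 135 = 516
unscreened women with the outcome: 355 − 135 = 220
unscreened women without the outcome: 897 − 220 = 677
OR = (135 × 677) / (516 × 220) = 91395/113520 ≈ 0.805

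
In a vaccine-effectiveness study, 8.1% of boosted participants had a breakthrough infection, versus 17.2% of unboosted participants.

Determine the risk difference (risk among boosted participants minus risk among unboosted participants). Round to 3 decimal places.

risk difference = 0.0810 − 0.1720 = -0.091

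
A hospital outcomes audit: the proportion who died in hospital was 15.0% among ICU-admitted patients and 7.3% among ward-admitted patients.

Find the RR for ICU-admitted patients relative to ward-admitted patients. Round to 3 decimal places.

RR = 0.1500 / 0.0730 = 2.055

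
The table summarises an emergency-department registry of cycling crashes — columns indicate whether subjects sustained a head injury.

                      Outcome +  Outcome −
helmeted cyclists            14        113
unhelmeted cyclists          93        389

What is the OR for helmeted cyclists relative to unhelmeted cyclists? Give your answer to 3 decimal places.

0.518

odds, helmeted cyclists = 14/113 = 0.1239
odds, unhelmeted cyclists = 93/389 = 0.2391
OR = 0.1239 / 0.2391 = 0.518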